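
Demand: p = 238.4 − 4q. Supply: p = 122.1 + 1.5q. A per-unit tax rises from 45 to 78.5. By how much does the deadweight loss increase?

Competitive equilibrium: 238.4 − 4q = 122.1 + 1.5q → q* = 21.1455, p* = 153.8182.
For a per-unit tax t: Δq = t/5.5, so DWL = ½·t·(t/5.5) = t²/11.
At t = 45: DWL = 184.091. At t = 78.5: DWL = 560.205.
Increase = 560.205 − 184.091 = 376.11.

376.11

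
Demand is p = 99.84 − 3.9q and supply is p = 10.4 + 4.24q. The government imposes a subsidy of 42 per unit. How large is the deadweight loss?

108.35

Competitive equilibrium: 99.84 − 3.9q = 10.4 + 4.24q → q* = 10.9877, p* = 56.9879.
The subsidy lowers effective supply by 42: p = 4.24q − 31.6.
New quantity: 99.84 − 3.9q = 4.24q − 31.6 → q' = 16.1474.
Overproduction Δq = 16.1474 − 10.9877 = 5.1597; wedge = subsidy = 42.
Deadweight loss = ½ × 5.1597 × 42 = 108.35.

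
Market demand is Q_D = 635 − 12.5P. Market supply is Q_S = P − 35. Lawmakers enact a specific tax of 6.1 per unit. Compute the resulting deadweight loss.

In inverse form: demand P = 50.8 − 0.08Q, supply P = 35 + Q.
Competitive equilibrium: 50.8 − 0.08Q = 35 + Q → Q* = 14.6296, P* = 49.6296.
With the tax, the buyer price exceeds the seller price by 6.1: (50.8 − 0.08Q) − (35 + Q) = 6.1 → Q' = 8.9815.
ΔQ = 14.6296 − 8.9815 = 5.6481; the wedge equals the tax, 6.1.
The triangle = ½ × 5.6481 × 6.1 = 17.23.

17.23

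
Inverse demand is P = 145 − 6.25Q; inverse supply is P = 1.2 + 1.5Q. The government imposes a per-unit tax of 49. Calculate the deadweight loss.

154.90

Competitive equilibrium: 145 − 6.25Q = 1.2 + 1.5Q → Q* = 18.5548, P* = 29.0323.
With the tax, the buyer price exceeds the seller price by 49: (145 − 6.25Q) − (1.2 + 1.5Q) = 49 → Q' = 12.2323.
ΔQ = 18.5548 − 12.2323 = 6.3225; the wedge equals the tax, 49.
Deadweight loss = ½ × 6.3225 × 49 = 154.90.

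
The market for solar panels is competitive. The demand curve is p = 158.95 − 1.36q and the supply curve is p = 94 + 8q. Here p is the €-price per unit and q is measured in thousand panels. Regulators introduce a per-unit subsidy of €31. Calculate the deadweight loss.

Competitive equilibrium: 158.95 − 1.36q = 94 + 8q → q* = 6.9391, p* = 149.5128.
The subsidy lowers effective supply by 31: p = 63 + 8q.
New quantity: 158.95 − 1.36q = 63 + 8q → q' = 10.2511.
Overproduction Δq = 10.2511 − 6.9391 = 3.312; wedge = subsidy = 31.
Welfare loss = ½ × 3.312 × 31 = €51.34 thousand.

€51.34 thousand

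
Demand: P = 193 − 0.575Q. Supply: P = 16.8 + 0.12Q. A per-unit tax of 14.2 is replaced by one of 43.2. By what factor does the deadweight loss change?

Competitive equilibrium: 193 − 0.575Q = 16.8 + 0.12Q → Q* = 253.5252, P* = 47.223.
For a per-unit tax t: ΔQ = t/0.695, so DWL = ½·t·(t/0.695) = t²/1.39.
At t = 14.2: DWL = 145.065. At t = 43.2: DWL = 1342.619.
Ratio = (43.2/14.2)² = 9.255.

9.255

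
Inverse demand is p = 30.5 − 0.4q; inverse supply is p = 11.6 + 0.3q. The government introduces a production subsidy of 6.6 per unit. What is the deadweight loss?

Competitive equilibrium: 30.5 − 0.4q = 11.6 + 0.3q → q* = 27, p* = 19.7.
The subsidy lowers effective supply by 6.6: p = 5 + 0.3q.
New quantity: 30.5 − 0.4q = 5 + 0.3q → q' = 36.4286.
Overproduction Δq = 36.4286 − 27 = 9.4286; wedge = subsidy = 6.6.
DWL = ½ × 9.4286 × 6.6 = 31.11.

31.11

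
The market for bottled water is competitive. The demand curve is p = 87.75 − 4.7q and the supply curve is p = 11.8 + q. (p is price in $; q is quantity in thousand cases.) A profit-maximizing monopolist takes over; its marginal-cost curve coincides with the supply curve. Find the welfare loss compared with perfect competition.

$103.34 thousand

Competitive equilibrium: 87.75 − 4.7q = 11.8 + q → q* = 13.3246, p* = 25.1246.
Marginal revenue: MR = 87.75 − 9.4q. Set MR = MC: 87.75 − 9.4q = 11.8 + q → q_m = 7.3029.
Price p_m = 87.75 − 4.7·7.3029 = 53.4264; MC(q_m) = 11.8 + 1·7.3029 = 19.1029.
Competitive q* = 13.3246, so Δq = 6.0217; wedge = 53.4264 − 19.1029 = 34.3235.
Welfare loss = ½ × 6.0217 × 34.3235 = $103.34 thousand.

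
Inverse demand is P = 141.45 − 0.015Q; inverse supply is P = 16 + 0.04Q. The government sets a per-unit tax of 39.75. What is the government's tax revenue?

Competitive equilibrium: 141.45 − 0.015Q = 16 + 0.04Q → Q* = 2280.9091, P* = 107.2364.
With the tax, the buyer price exceeds the seller price by 39.75: (141.45 − 0.015Q) − (16 + 0.04Q) = 39.75 → Q' = 1558.1818.
Tax revenue = 39.75 × 1558.1818 = 61937.73.

61937.73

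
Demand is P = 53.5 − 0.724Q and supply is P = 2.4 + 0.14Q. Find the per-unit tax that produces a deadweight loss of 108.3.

Competitive equilibrium: 53.5 − 0.724Q = 2.4 + 0.14Q → Q* = 59.1435, P* = 10.6801.
A tax t gives ΔQ = t/0.864 and wedge t, so DWL = t²/1.728.
t²/1.728 = 108.3 → t² = 187.1424 → t = 13.68.

13.68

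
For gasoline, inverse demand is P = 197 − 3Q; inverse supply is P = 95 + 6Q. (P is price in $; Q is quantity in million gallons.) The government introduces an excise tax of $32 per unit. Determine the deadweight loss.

Competitive equilibrium: 197 − 3Q = 95 + 6Q → Q* = 11.3333, P* = 163.
With the tax, the buyer price exceeds the seller price by 32: (197 − 3Q) − (95 + 6Q) = 32 → Q' = 7.7778.
ΔQ = 11.3333 − 7.7778 = 3.5555; the wedge equals the tax, 32.
DWL = ½ × 3.5555 × 32 = $56.89 million.

$56.89 million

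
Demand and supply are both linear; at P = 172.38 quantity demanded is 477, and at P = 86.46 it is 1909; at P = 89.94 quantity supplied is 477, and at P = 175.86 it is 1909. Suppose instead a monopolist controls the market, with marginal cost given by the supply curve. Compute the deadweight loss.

Demand slope = (86.46 − 172.38)/(1909 − 477) = −0.06, so P = 201 − 0.06Q.
Supply slope = (175.86 − 89.94)/(1909 − 477) = 0.06, so P = 61.32 + 0.06Q.
Competitive equilibrium: 201 − 0.06Q = 61.32 + 0.06Q → Q* = 1164, P* = 131.16.
Marginal revenue: MR = 201 − 0.12Q. Set MR = MC: 201 − 0.12Q = 61.32 + 0.06Q → Q_m = 776.
Price P_m = 201 − 0.06·776 = 154.44; MC(Q_m) = 61.32 + 0.06·776 = 107.88.
Competitive Q* = 1164, so ΔQ = 388; wedge = 154.44 − 107.88 = 46.56.
Deadweight loss = ½ × 388 × 46.56 = 9032.64.

9032.64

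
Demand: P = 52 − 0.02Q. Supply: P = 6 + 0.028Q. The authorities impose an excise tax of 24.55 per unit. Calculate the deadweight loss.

Competitive equilibrium: 52 − 0.02Q = 6 + 0.028Q → Q* = 958.3333, P* = 32.8333.
With the tax, the buyer price exceeds the seller price by 24.55: (52 − 0.02Q) − (6 + 0.028Q) = 24.55 → Q' = 446.875.
ΔQ = 958.3333 − 446.875 = 511.4583; the wedge equals the tax, 24.55.
DWL = ½ × 511.4583 × 24.55 = 6278.15.

6278.15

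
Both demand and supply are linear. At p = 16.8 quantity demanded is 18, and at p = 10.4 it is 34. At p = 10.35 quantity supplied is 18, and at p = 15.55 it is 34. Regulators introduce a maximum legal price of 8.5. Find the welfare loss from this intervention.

77.15

Demand slope = (10.4 − 16.8)/(34 − 18) = −0.4, so p = 24 − 0.4q.
Supply slope = (15.55 − 10.35)/(34 − 18) = 0.325, so p = 4.5 + 0.325q.
Competitive equilibrium: 24 − 0.4q = 4.5 + 0.325q → q* = 26.8966, p* = 13.2414.
At the ceiling p = 8.5, quantity supplied = (8.5 − 4.5)/0.325 = 12.3077.
Willingness to pay at q' = 12.3077: 24 − 0.4·12.3077 = 19.0769.
Δq = 26.8966 − 12.3077 = 14.5889; wedge = 19.0769 − 8.5 = 10.5769.
DWL = ½ × 14.5889 × 10.5769 = 77.15.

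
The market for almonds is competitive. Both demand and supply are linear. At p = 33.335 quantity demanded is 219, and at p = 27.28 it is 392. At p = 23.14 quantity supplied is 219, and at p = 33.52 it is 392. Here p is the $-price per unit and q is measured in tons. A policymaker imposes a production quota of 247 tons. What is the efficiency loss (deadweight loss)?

$298.82

Demand slope = (27.28 − 33.335)/(392 − 219) = −0.035, so p = 41 − 0.035q.
Supply slope = (33.52 − 23.14)/(392 − 219) = 0.06, so p = 10 + 0.06q.
Competitive equilibrium: 41 − 0.035q = 10 + 0.06q → q* = 326.3158, p* = 29.5789.
At q = 247: demand price = 41 − 0.035·247 = 32.355; supply price = 10 + 0.06·247 = 24.82.
Δq = 326.3158 − 247 = 79.3158; wedge = 32.355 − 24.82 = 7.535.
The triangle = ½ × 79.3158 × 7.535 = $298.82.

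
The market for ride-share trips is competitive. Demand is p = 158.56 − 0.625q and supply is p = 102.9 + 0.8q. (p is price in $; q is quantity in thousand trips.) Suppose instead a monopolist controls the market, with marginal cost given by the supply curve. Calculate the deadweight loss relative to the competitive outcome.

Competitive equilibrium: 158.56 − 0.625q = 102.9 + 0.8q → q* = 39.0596, p* = 134.1477.
Marginal revenue: MR = 158.56 − 1.25q. Set MR = MC: 158.56 − 1.25q = 102.9 + 0.8q → q_m = 27.1512.
Price p_m = 158.56 − 0.625·27.1512 = 141.5905; MC(q_m) = 102.9 + 0.8·27.1512 = 124.621.
Competitive q* = 39.0596, so Δq = 11.9084; wedge = 141.5905 − 124.621 = 16.9695.
DWL = ½ × 11.9084 × 16.9695 = $101.04 thousand.

$101.04 thousand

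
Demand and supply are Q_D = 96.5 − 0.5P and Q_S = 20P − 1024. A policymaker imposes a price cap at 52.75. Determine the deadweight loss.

In inverse form: demand P = 193 − 2Q, supply P = 51.2 + 0.05Q.
Competitive equilibrium: 193 − 2Q = 51.2 + 0.05Q → Q* = 69.1707, P* = 54.6585.
At the ceiling P = 52.75, quantity supplied = (52.75 − 51.2)/0.05 = 31.
Willingness to pay at Q' = 31: 193 − 2·31 = 131.
ΔQ = 69.1707 − 31 = 38.1707; wedge = 131 − 52.75 = 78.25.
Welfare loss = ½ × 38.1707 × 78.25 = 1493.43.

1493.43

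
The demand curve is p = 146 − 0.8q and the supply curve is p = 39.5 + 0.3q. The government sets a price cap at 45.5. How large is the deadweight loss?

Competitive equilibrium: 146 − 0.8q = 39.5 + 0.3q → q* = 96.8182, p* = 68.5455.
At the ceiling p = 45.5, quantity supplied = (45.5 − 39.5)/0.3 = 20.
Willingness to pay at q' = 20: 146 − 0.8·20 = 130.
Δq = 96.8182 − 20 = 76.8182; wedge = 130 − 45.5 = 84.5.
Deadweight loss = ½ × 76.8182 × 84.5 = 3245.57.

3245.57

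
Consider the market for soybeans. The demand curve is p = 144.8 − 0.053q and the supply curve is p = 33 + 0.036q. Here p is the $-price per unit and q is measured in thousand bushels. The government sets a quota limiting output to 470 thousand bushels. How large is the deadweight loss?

$27504.50 thousand

Competitive equilibrium: 144.8 − 0.053q = 33 + 0.036q → q* = 1256.1798, p* = 78.2225.
At q = 470: demand price = 144.8 − 0.053·470 = 119.89; supply price = 33 + 0.036·470 = 49.92.
Δq = 1256.1798 − 470 = 786.1798; wedge = 119.89 − 49.92 = 69.97.
Welfare loss = ½ × 786.1798 × 69.97 = $27504.50 thousand.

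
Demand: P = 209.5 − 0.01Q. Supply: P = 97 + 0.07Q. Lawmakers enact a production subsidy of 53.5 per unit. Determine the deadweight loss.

Competitive equilibrium: 209.5 − 0.01Q = 97 + 0.07Q → Q* = 1406.25, P* = 195.4375.
The subsidy lowers effective supply by 53.5: P = 43.5 + 0.07Q.
New quantity: 209.5 − 0.01Q = 43.5 + 0.07Q → Q' = 2075.
Overproduction ΔQ = 2075 − 1406.25 = 668.75; wedge = subsidy = 53.5.
Welfare loss = ½ × 668.75 × 53.5 = 17889.06.

17889.06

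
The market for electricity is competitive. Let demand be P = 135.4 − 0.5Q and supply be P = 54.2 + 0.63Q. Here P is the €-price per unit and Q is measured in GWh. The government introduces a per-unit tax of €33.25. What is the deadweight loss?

Competitive equilibrium: 135.4 − 0.5Q = 54.2 + 0.63Q → Q* = 71.8584, P* = 99.4708.
With the tax, the buyer price exceeds the seller price by 33.25: (135.4 − 0.5Q) − (54.2 + 0.63Q) = 33.25 → Q' = 42.4336.
ΔQ = 71.8584 − 42.4336 = 29.4248; the wedge equals the tax, 33.25.
The triangle = ½ × 29.4248 × 33.25 = €489.19.

€489.19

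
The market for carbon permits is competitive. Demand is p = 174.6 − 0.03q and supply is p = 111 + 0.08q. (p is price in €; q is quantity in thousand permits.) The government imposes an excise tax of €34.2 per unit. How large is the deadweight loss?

Competitive equilibrium: 174.6 − 0.03q = 111 + 0.08q → q* = 578.1818, p* = 157.2545.
With the tax, the buyer price exceeds the seller price by 34.2: (174.6 − 0.03q) − (111 + 0.08q) = 34.2 → q' = 267.2727.
Δq = 578.1818 − 267.2727 = 310.9091; the wedge equals the tax, 34.2.
DWL = ½ × 310.9091 × 34.2 = €5316.55 thousand.

€5316.55 thousand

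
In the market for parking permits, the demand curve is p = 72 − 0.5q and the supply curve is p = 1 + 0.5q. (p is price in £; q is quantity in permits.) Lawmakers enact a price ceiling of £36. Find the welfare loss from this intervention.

£0.50

Competitive equilibrium: 72 − 0.5q = 1 + 0.5q → q* = 71, p* = 36.5.
At the ceiling p = 36, quantity supplied = (36 − 1)/0.5 = 70.
Willingness to pay at q' = 70: 72 − 0.5·70 = 37.
Δq = 71 − 70 = 1; wedge = 37 − 36 = 1.
DWL = ½ × 1 × 1 = £0.50.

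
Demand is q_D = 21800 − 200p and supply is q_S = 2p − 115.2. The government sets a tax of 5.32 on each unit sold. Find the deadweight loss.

28.02

In inverse form: demand p = 109 − 0.005q, supply p = 57.6 + 0.5q.
Competitive equilibrium: 109 − 0.005q = 57.6 + 0.5q → q* = 101.7822, p* = 108.4911.
With the tax, the buyer price exceeds the seller price by 5.32: (109 − 0.005q) − (57.6 + 0.5q) = 5.32 → q' = 91.2475.
Δq = 101.7822 − 91.2475 = 10.5347; the wedge equals the tax, 5.32.
Deadweight loss = ½ × 10.5347 × 5.32 = 28.02.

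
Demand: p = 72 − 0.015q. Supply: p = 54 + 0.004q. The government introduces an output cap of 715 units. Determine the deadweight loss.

Competitive equilibrium: 72 − 0.015q = 54 + 0.004q → q* = 947.3684, p* = 57.7895.
At q = 715: demand price = 72 − 0.015·715 = 61.275; supply price = 54 + 0.004·715 = 56.86.
Δq = 947.3684 − 715 = 232.3684; wedge = 61.275 − 56.86 = 4.415.
Welfare loss = ½ × 232.3684 × 4.415 = 512.95.

512.95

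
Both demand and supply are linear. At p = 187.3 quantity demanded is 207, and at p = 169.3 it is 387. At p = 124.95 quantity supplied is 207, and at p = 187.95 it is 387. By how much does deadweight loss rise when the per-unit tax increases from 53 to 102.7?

Demand slope = (169.3 − 187.3)/(387 − 207) = −0.1, so p = 208 − 0.1q.
Supply slope = (187.95 − 124.95)/(387 − 207) = 0.35, so p = 52.5 + 0.35q.
Competitive equilibrium: 208 − 0.1q = 52.5 + 0.35q → q* = 345.5556, p* = 173.4444.
For a per-unit tax t: Δq = t/0.45, so DWL = ½·t·(t/0.45) = t²/0.9.
At t = 53: DWL = 3121.111. At t = 102.7: DWL = 11719.211.
Increase = 11719.211 − 3121.111 = 8598.10.

8598.10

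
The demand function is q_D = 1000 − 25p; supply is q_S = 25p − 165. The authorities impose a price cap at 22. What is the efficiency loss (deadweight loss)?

42.25

In inverse form: demand p = 40 − 0.04q, supply p = 6.6 + 0.04q.
Competitive equilibrium: 40 − 0.04q = 6.6 + 0.04q → q* = 417.5, p* = 23.3.
At the ceiling p = 22, quantity supplied = (22 − 6.6)/0.04 = 385.
Willingness to pay at q' = 385: 40 − 0.04·385 = 24.6.
Δq = 417.5 − 385 = 32.5; wedge = 24.6 − 22 = 2.6.
Welfare loss = ½ × 32.5 × 2.6 = 42.25.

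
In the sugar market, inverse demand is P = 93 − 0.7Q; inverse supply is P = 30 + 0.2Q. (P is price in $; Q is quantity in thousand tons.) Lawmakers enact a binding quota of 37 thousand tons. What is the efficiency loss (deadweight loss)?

Competitive equilibrium: 93 − 0.7Q = 30 + 0.2Q → Q* = 70, P* = 44.
At Q = 37: demand price = 93 − 0.7·37 = 67.1; supply price = 30 + 0.2·37 = 37.4.
ΔQ = 70 − 37 = 33; wedge = 67.1 − 37.4 = 29.7.
Welfare loss = ½ × 33 × 29.7 = $490.05 thousand.

$490.05 thousand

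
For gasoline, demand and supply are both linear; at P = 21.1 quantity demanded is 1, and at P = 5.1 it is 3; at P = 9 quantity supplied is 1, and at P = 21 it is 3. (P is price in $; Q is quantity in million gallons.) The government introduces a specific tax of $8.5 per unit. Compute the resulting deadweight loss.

Demand slope = (5.1 − 21.1)/(3 − 1) = −8, so P = 29.1 − 8Q.
Supply slope = (21 − 9)/(3 − 1) = 6, so P = 3 + 6Q.
Competitive equilibrium: 29.1 − 8Q = 3 + 6Q → Q* = 1.8643, P* = 14.1857.
With the tax, the buyer price exceeds the seller price by 8.5: (29.1 − 8Q) − (3 + 6Q) = 8.5 → Q' = 1.2571.
ΔQ = 1.8643 − 1.2571 = 0.6072; the wedge equals the tax, 8.5.
Welfare loss = ½ × 0.6072 × 8.5 = $2.58 million.

$2.58 million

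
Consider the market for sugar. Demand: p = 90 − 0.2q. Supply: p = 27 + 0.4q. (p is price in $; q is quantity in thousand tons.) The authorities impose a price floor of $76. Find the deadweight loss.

$367.50 thousand

Competitive equilibrium: 90 − 0.2q = 27 + 0.4q → q* = 105, p* = 69.
At the floor p = 76, quantity demanded = (90 − 76)/0.2 = 70.
Sellers' marginal cost at q' = 70: 27 + 0.4·70 = 55.
Δq = 105 − 70 = 35; wedge = 76 − 55 = 21.
DWL = ½ × 35 × 21 = $367.50 thousand.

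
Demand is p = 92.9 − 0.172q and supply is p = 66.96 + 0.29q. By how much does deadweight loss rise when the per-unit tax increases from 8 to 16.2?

Competitive equilibrium: 92.9 − 0.172q = 66.96 + 0.29q → q* = 56.1472, p* = 83.2427.
For a per-unit tax t: Δq = t/0.462, so DWL = ½·t·(t/0.462) = t²/0.924.
At t = 8: DWL = 69.264. At t = 16.2: DWL = 284.026.
Increase = 284.026 − 69.264 = 214.76.

214.76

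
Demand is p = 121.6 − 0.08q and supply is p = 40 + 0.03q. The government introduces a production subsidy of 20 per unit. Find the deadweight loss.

Competitive equilibrium: 121.6 − 0.08q = 40 + 0.03q → q* = 741.8182, p* = 62.2545.
The subsidy lowers effective supply by 20: p = 20 + 0.03q.
New quantity: 121.6 − 0.08q = 20 + 0.03q → q' = 923.6364.
Overproduction Δq = 923.6364 − 741.8182 = 181.8182; wedge = subsidy = 20.
Welfare loss = ½ × 181.8182 × 20 = 1818.18.

1818.18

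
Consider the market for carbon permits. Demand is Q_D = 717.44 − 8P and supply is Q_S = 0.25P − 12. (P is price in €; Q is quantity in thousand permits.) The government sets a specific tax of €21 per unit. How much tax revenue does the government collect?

In inverse form: demand P = 89.68 − 0.125Q, supply P = 48 + 4Q.
Competitive equilibrium: 89.68 − 0.125Q = 48 + 4Q → Q* = 10.1042, P* = 88.417.
With the tax, the buyer price exceeds the seller price by 21: (89.68 − 0.125Q) − (48 + 4Q) = 21 → Q' = 5.0133.
Tax revenue = 21 × 5.0133 = €105.28 thousand.

€105.28 thousand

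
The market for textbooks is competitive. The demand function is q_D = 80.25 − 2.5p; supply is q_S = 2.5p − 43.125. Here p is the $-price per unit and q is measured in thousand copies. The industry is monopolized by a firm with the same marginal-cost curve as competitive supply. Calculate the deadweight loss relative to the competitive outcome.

$15.31 thousand

In inverse form: demand p = 32.1 − 0.4q, supply p = 17.25 + 0.4q.
Competitive equilibrium: 32.1 − 0.4q = 17.25 + 0.4q → q* = 18.5625, p* = 24.675.
Marginal revenue: MR = 32.1 − 0.8q. Set MR = MC: 32.1 − 0.8q = 17.25 + 0.4q → q_m = 12.375.
Price p_m = 32.1 − 0.4·12.375 = 27.15; MC(q_m) = 17.25 + 0.4·12.375 = 22.2.
Competitive q* = 18.5625, so Δq = 6.1875; wedge = 27.15 − 22.2 = 4.95.
DWL = ½ × 6.1875 × 4.95 = $15.31 thousand.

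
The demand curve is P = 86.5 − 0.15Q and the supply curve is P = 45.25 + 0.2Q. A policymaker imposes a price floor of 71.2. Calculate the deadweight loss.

Competitive equilibrium: 86.5 − 0.15Q = 45.25 + 0.2Q → Q* = 117.8571, P* = 68.8214.
At the floor P = 71.2, quantity demanded = (86.5 − 71.2)/0.15 = 102.
Sellers' marginal cost at Q' = 102: 45.25 + 0.2·102 = 65.65.
ΔQ = 117.8571 − 102 = 15.8571; wedge = 71.2 − 65.65 = 5.55.
The triangle = ½ × 15.8571 × 5.55 = 44.

44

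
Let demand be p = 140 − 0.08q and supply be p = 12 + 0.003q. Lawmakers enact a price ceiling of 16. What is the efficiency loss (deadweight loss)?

1809.91

Competitive equilibrium: 140 − 0.08q = 12 + 0.003q → q* = 1542.16867, p* = 16.62651.
At the ceiling p = 16, quantity supplied = (16 − 12)/0.003 = 1333.33333.
Willingness to pay at q' = 1333.33333: 140 − 0.08·1333.33333 = 33.33333.
Δq = 1542.16867 − 1333.33333 = 208.83534; wedge = 33.33333 − 16 = 17.33333.
Welfare loss = ½ × 208.83534 × 17.33333 = 1809.91.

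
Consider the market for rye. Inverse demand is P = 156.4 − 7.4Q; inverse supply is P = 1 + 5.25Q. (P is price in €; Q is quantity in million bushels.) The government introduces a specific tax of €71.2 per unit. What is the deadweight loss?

Competitive equilibrium: 156.4 − 7.4Q = 1 + 5.25Q → Q* = 12.2846, P* = 65.4941.
With the tax, the buyer price exceeds the seller price by 71.2: (156.4 − 7.4Q) − (1 + 5.25Q) = 71.2 → Q' = 6.6561.
ΔQ = 12.2846 − 6.6561 = 5.6285; the wedge equals the tax, 71.2.
The triangle = ½ × 5.6285 × 71.2 = €200.37 million.

€200.37 million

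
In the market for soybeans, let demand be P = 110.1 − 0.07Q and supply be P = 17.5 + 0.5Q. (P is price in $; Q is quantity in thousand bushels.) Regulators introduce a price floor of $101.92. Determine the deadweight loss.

$592.59 thousand

Competitive equilibrium: 110.1 − 0.07Q = 17.5 + 0.5Q → Q* = 162.4561, P* = 98.7281.
At the floor P = 101.92, quantity demanded = (110.1 − 101.92)/0.07 = 116.8571.
Sellers' marginal cost at Q' = 116.8571: 17.5 + 0.5·116.8571 = 75.9286.
ΔQ = 162.4561 − 116.8571 = 45.599; wedge = 101.92 − 75.9286 = 25.9914.
The triangle = ½ × 45.599 × 25.9914 = $592.59 thousand.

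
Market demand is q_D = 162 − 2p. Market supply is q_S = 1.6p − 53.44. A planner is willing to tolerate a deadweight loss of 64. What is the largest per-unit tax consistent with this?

12

In inverse form: demand p = 81 − 0.5q, supply p = 33.4 + 0.625q.
Competitive equilibrium: 81 − 0.5q = 33.4 + 0.625q → q* = 42.3111, p* = 59.8444.
A tax t gives Δq = t/1.125 and wedge t, so DWL = t²/2.25.
t²/2.25 = 64 → t² = 144 → t = 12.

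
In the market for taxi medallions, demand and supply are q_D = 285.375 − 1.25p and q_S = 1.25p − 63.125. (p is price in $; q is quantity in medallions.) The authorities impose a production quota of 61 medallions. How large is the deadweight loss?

$2010.01

In inverse form: demand p = 228.3 − 0.8q, supply p = 50.5 + 0.8q.
Competitive equilibrium: 228.3 − 0.8q = 50.5 + 0.8q → q* = 111.125, p* = 139.4.
At q = 61: demand price = 228.3 − 0.8·61 = 179.5; supply price = 50.5 + 0.8·61 = 99.3.
Δq = 111.125 − 61 = 50.125; wedge = 179.5 − 99.3 = 80.2.
The triangle = ½ × 50.125 × 80.2 = $2010.01.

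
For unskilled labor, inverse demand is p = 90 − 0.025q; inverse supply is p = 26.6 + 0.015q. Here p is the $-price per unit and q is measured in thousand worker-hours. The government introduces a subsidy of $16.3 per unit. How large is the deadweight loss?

Competitive equilibrium: 90 − 0.025q = 26.6 + 0.015q → q* = 1585, p* = 50.375.
The subsidy lowers effective supply by 16.3: p = 10.3 + 0.015q.
New quantity: 90 − 0.025q = 10.3 + 0.015q → q' = 1992.5.
Overproduction Δq = 1992.5 − 1585 = 407.5; wedge = subsidy = 16.3.
Deadweight loss = ½ × 407.5 × 16.3 = $3321.125 thousand.

$3321.125 thousand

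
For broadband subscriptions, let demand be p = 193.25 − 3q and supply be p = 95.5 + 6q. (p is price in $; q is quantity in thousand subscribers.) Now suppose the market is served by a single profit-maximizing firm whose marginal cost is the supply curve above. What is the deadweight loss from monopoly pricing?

$33.18 thousand

Competitive equilibrium: 193.25 − 3q = 95.5 + 6q → q* = 10.8611, p* = 160.6667.
Marginal revenue: MR = 193.25 − 6q. Set MR = MC: 193.25 − 6q = 95.5 + 6q → q_m = 8.1458.
Price p_m = 193.25 − 3·8.1458 = 168.8126; MC(q_m) = 95.5 + 6·8.1458 = 144.3748.
Competitive q* = 10.8611, so Δq = 2.7153; wedge = 168.8126 − 144.3748 = 24.4378.
Welfare loss = ½ × 2.7153 × 24.4378 = $33.18 thousand.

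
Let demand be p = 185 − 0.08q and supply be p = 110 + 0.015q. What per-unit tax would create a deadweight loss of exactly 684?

11.4

Competitive equilibrium: 185 − 0.08q = 110 + 0.015q → q* = 789.4737, p* = 121.8421.
A tax t gives Δq = t/0.095 and wedge t, so DWL = t²/0.19.
t²/0.19 = 684 → t² = 129.96 → t = 11.4.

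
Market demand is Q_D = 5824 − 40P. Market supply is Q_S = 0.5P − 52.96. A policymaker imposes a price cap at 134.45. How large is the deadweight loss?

28.76

In inverse form: demand P = 145.6 − 0.025Q, supply P = 105.92 + 2Q.
Competitive equilibrium: 145.6 − 0.025Q = 105.92 + 2Q → Q* = 19.5951, P* = 145.1101.
At the ceiling P = 134.45, quantity supplied = (134.45 − 105.92)/2 = 14.265.
Willingness to pay at Q' = 14.265: 145.6 − 0.025·14.265 = 145.2434.
ΔQ = 19.5951 − 14.265 = 5.3301; wedge = 145.2434 − 134.45 = 10.7934.
Welfare loss = ½ × 5.3301 × 10.7934 = 28.76.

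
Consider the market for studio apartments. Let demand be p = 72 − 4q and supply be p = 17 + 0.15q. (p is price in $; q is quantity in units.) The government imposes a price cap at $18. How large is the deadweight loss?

Competitive equilibrium: 72 − 4q = 17 + 0.15q → q* = 13.253, p* = 18.988.
At the ceiling p = 18, quantity supplied = (18 − 17)/0.15 = 6.6667.
Willingness to pay at q' = 6.6667: 72 − 4·6.6667 = 45.3332.
Δq = 13.253 − 6.6667 = 6.5863; wedge = 45.3332 − 18 = 27.3332.
Deadweight loss = ½ × 6.5863 × 27.3332 = $90.01.

$90.01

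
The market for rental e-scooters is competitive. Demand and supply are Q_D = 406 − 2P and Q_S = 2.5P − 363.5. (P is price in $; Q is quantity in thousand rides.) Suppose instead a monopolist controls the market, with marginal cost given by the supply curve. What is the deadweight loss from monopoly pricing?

In inverse form: demand P = 203 − 0.5Q, supply P = 145.4 + 0.4Q.
Competitive equilibrium: 203 − 0.5Q = 145.4 + 0.4Q → Q* = 64, P* = 171.
Marginal revenue: MR = 203 − Q. Set MR = MC: 203 − Q = 145.4 + 0.4Q → Q_m = 41.1429.
Price P_m = 203 − 0.5·41.1429 = 182.4286; MC(Q_m) = 145.4 + 0.4·41.1429 = 161.8572.
Competitive Q* = 64, so ΔQ = 22.8571; wedge = 182.4286 − 161.8572 = 20.5714.
The triangle = ½ × 22.8571 × 20.5714 = $235.10 thousand.

$235.10 thousand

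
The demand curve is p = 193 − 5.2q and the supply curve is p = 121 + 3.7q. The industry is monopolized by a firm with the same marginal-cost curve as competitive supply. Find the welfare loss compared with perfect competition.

39.61

Competitive equilibrium: 193 − 5.2q = 121 + 3.7q → q* = 8.0899, p* = 150.9326.
Marginal revenue: MR = 193 − 10.4q. Set MR = MC: 193 − 10.4q = 121 + 3.7q → q_m = 5.1064.
Price p_m = 193 − 5.2·5.1064 = 166.4467; MC(q_m) = 121 + 3.7·5.1064 = 139.8937.
Competitive q* = 8.0899, so Δq = 2.9835; wedge = 166.4467 − 139.8937 = 26.553.
The triangle = ½ × 2.9835 × 26.553 = 39.61.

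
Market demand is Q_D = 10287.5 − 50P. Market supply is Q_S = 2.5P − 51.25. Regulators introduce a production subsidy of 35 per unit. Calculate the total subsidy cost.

18354.17

In inverse form: demand P = 205.75 − 0.02Q, supply P = 20.5 + 0.4Q.
Competitive equilibrium: 205.75 − 0.02Q = 20.5 + 0.4Q → Q* = 441.0714, P* = 196.9286.
The subsidy lowers effective supply by 35: P = 0.4Q − 14.5.
New quantity: 205.75 − 0.02Q = 0.4Q − 14.5 → Q' = 524.4048.
Total subsidy cost = 35 × 524.4048 = 18354.17.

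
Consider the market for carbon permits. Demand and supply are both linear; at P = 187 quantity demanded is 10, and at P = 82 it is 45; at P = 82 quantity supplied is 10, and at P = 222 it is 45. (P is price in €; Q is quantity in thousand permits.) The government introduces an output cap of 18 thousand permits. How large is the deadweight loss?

Demand slope = (82 − 187)/(45 − 10) = −3, so P = 217 − 3Q.
Supply slope = (222 − 82)/(45 − 10) = 4, so P = 42 + 4Q.
Competitive equilibrium: 217 − 3Q = 42 + 4Q → Q* = 25, P* = 142.
At Q = 18: demand price = 217 − 3·18 = 163; supply price = 42 + 4·18 = 114.
ΔQ = 25 − 18 = 7; wedge = 163 − 114 = 49.
Deadweight loss = ½ × 7 × 49 = €171.50 thousand.

€171.50 thousand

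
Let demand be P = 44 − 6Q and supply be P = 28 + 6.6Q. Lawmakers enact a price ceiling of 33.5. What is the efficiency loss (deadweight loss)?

1.20

Competitive equilibrium: 44 − 6Q = 28 + 6.6Q → Q* = 1.2698, P* = 36.381.
At the ceiling P = 33.5, quantity supplied = (33.5 − 28)/6.6 = 0.8333.
Willingness to pay at Q' = 0.8333: 44 − 6·0.8333 = 39.0002.
ΔQ = 1.2698 − 0.8333 = 0.4365; wedge = 39.0002 − 33.5 = 5.5002.
The triangle = ½ × 0.4365 × 5.5002 = 1.20.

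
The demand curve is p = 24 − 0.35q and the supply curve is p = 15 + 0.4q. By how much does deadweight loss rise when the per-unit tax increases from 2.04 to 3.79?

6.80

Competitive equilibrium: 24 − 0.35q = 15 + 0.4q → q* = 12, p* = 19.8.
For a per-unit tax t: Δq = t/0.75, so DWL = ½·t·(t/0.75) = t²/1.5.
At t = 2.04: DWL = 2.774. At t = 3.79: DWL = 9.576.
Increase = 9.576 − 2.774 = 6.80.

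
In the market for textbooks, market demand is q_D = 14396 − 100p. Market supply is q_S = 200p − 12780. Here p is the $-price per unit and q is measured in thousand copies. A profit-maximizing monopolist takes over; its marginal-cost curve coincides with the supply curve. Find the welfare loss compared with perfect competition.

$34184.55 thousand

In inverse form: demand p = 143.96 − 0.01q, supply p = 63.9 + 0.005q.
Competitive equilibrium: 143.96 − 0.01q = 63.9 + 0.005q → q* = 5337.3333, p* = 90.5867.
Marginal revenue: MR = 143.96 − 0.02q. Set MR = MC: 143.96 − 0.02q = 63.9 + 0.005q → q_m = 3202.4.
Price p_m = 143.96 − 0.01·3202.4 = 111.936; MC(q_m) = 63.9 + 0.005·3202.4 = 79.912.
Competitive q* = 5337.3333, so Δq = 2134.9333; wedge = 111.936 − 79.912 = 32.024.
Deadweight loss = ½ × 2134.9333 × 32.024 = $34184.55 thousand.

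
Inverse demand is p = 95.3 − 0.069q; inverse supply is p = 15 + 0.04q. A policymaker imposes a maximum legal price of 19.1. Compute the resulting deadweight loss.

21920.24

Competitive equilibrium: 95.3 − 0.069q = 15 + 0.04q → q* = 736.69725, p* = 44.46789.
At the ceiling p = 19.1, quantity supplied = (19.1 − 15)/0.04 = 102.5.
Willingness to pay at q' = 102.5: 95.3 − 0.069·102.5 = 88.2275.
Δq = 736.69725 − 102.5 = 634.19725; wedge = 88.2275 − 19.1 = 69.1275.
Deadweight loss = ½ × 634.19725 × 69.1275 = 21920.24.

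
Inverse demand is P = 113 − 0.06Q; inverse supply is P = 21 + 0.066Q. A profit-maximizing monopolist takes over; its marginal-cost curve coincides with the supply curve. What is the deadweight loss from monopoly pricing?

3495.04

Competitive equilibrium: 113 − 0.06Q = 21 + 0.066Q → Q* = 730.15873, P* = 69.19048.
Marginal revenue: MR = 113 − 0.12Q. Set MR = MC: 113 − 0.12Q = 21 + 0.066Q → Q_m = 494.62366.
Price P_m = 113 − 0.06·494.62366 = 83.32258; MC(Q_m) = 21 + 0.066·494.62366 = 53.64516.
Competitive Q* = 730.15873, so ΔQ = 235.53507; wedge = 83.32258 − 53.64516 = 29.67742.
The triangle = ½ × 235.53507 × 29.67742 = 3495.04.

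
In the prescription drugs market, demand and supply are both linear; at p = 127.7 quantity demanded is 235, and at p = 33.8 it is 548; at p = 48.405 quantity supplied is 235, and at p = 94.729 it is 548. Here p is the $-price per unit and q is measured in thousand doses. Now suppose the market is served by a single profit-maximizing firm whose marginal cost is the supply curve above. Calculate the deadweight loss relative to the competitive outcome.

Demand slope = (33.8 − 127.7)/(548 − 235) = −0.3, so p = 198.2 − 0.3q.
Supply slope = (94.729 − 48.405)/(548 − 235) = 0.148, so p = 13.625 + 0.148q.
Competitive equilibrium: 198.2 − 0.3q = 13.625 + 0.148q → q* = 411.99777, p* = 74.60067.
Marginal revenue: MR = 198.2 − 0.6q. Set MR = MC: 198.2 − 0.6q = 13.625 + 0.148q → q_m = 246.75802.
Price p_m = 198.2 − 0.3·246.75802 = 124.17259; MC(q_m) = 13.625 + 0.148·246.75802 = 50.14519.
Competitive q* = 411.99777, so Δq = 165.23975; wedge = 124.17259 − 50.14519 = 74.0274.
The triangle = ½ × 165.23975 × 74.0274 = $6116.13 thousand.

$6116.13 thousand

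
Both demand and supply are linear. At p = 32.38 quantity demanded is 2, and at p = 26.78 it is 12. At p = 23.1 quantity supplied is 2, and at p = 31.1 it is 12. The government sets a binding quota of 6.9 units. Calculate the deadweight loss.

Demand slope = (26.78 − 32.38)/(12 − 2) = −0.56, so p = 33.5 − 0.56q.
Supply slope = (31.1 − 23.1)/(12 − 2) = 0.8, so p = 21.5 + 0.8q.
Competitive equilibrium: 33.5 − 0.56q = 21.5 + 0.8q → q* = 8.8235, p* = 28.5588.
At q = 6.9: demand price = 33.5 − 0.56·6.9 = 29.636; supply price = 21.5 + 0.8·6.9 = 27.02.
Δq = 8.8235 − 6.9 = 1.9235; wedge = 29.636 − 27.02 = 2.616.
Deadweight loss = ½ × 1.9235 × 2.616 = 2.52.

2.52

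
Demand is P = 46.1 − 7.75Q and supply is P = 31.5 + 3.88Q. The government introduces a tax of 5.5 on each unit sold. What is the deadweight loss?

1.30

Competitive equilibrium: 46.1 − 7.75Q = 31.5 + 3.88Q → Q* = 1.2554, P* = 36.3709.
With the tax, the buyer price exceeds the seller price by 5.5: (46.1 − 7.75Q) − (31.5 + 3.88Q) = 5.5 → Q' = 0.7825.
ΔQ = 1.2554 − 0.7825 = 0.4729; the wedge equals the tax, 5.5.
Deadweight loss = ½ × 0.4729 × 5.5 = 1.30.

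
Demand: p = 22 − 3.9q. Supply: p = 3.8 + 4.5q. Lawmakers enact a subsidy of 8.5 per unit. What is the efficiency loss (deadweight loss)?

4.30

Competitive equilibrium: 22 − 3.9q = 3.8 + 4.5q → q* = 2.1667, p* = 13.55.
The subsidy lowers effective supply by 8.5: p = 4.5q − 4.7.
New quantity: 22 − 3.9q = 4.5q − 4.7 → q' = 3.1786.
Overproduction Δq = 3.1786 − 2.1667 = 1.0119; wedge = subsidy = 8.5.
Deadweight loss = ½ × 1.0119 × 8.5 = 4.30.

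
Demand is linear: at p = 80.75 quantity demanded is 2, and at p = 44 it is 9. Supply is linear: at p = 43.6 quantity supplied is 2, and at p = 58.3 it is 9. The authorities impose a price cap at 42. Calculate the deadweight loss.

124.32

Demand slope = (44 − 80.75)/(9 − 2) = −5.25, so p = 91.25 − 5.25q.
Supply slope = (58.3 − 43.6)/(9 − 2) = 2.1, so p = 39.4 + 2.1q.
Competitive equilibrium: 91.25 − 5.25q = 39.4 + 2.1q → q* = 7.0544, p* = 54.2143.
At the ceiling p = 42, quantity supplied = (42 − 39.4)/2.1 = 1.2381.
Willingness to pay at q' = 1.2381: 91.25 − 5.25·1.2381 = 84.75.
Δq = 7.0544 − 1.2381 = 5.8163; wedge = 84.75 − 42 = 42.75.
DWL = ½ × 5.8163 × 42.75 = 124.32.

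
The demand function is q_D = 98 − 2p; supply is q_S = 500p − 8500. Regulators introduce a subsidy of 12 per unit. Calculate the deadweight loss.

In inverse form: demand p = 49 − 0.5q, supply p = 17 + 0.002q.
Competitive equilibrium: 49 − 0.5q = 17 + 0.002q → q* = 63.745, p* = 17.1275.
The subsidy lowers effective supply by 12: p = 5 + 0.002q.
New quantity: 49 − 0.5q = 5 + 0.002q → q' = 87.6494.
Overproduction Δq = 87.6494 − 63.745 = 23.9044; wedge = subsidy = 12.
DWL = ½ × 23.9044 × 12 = 143.43.

143.43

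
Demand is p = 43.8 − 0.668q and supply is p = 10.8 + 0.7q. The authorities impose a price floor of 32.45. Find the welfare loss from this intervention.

Competitive equilibrium: 43.8 − 0.668q = 10.8 + 0.7q → q* = 24.1228, p* = 27.686.
At the floor p = 32.45, quantity demanded = (43.8 − 32.45)/0.668 = 16.991.
Sellers' marginal cost at q' = 16.991: 10.8 + 0.7·16.991 = 22.6937.
Δq = 24.1228 − 16.991 = 7.1318; wedge = 32.45 − 22.6937 = 9.7563.
Deadweight loss = ½ × 7.1318 × 9.7563 = 34.79.

34.79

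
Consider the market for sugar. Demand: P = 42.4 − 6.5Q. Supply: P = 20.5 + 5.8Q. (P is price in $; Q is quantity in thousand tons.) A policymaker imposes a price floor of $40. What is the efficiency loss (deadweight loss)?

$12.25 thousand

Competitive equilibrium: 42.4 − 6.5Q = 20.5 + 5.8Q → Q* = 1.7805, P* = 30.8268.
At the floor P = 40, quantity demanded = (42.4 − 40)/6.5 = 0.3692.
Sellers' marginal cost at Q' = 0.3692: 20.5 + 5.8·0.3692 = 22.6414.
ΔQ = 1.7805 − 0.3692 = 1.4113; wedge = 40 − 22.6414 = 17.3586.
Welfare loss = ½ × 1.4113 × 17.3586 = $12.25 thousand.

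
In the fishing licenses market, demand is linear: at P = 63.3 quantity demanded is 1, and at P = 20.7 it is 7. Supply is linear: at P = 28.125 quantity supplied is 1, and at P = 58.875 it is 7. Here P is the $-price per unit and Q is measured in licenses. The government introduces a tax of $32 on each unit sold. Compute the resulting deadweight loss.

Demand slope = (20.7 − 63.3)/(7 − 1) = −7.1, so P = 70.4 − 7.1Q.
Supply slope = (58.875 − 28.125)/(7 − 1) = 5.125, so P = 23 + 5.125Q.
Competitive equilibrium: 70.4 − 7.1Q = 23 + 5.125Q → Q* = 3.8773, P* = 42.8712.
With the tax, the buyer price exceeds the seller price by 32: (70.4 − 7.1Q) − (23 + 5.125Q) = 32 → Q' = 1.2597.
ΔQ = 3.8773 − 1.2597 = 2.6176; the wedge equals the tax, 32.
DWL = ½ × 2.6176 × 32 = $41.88.

$41.88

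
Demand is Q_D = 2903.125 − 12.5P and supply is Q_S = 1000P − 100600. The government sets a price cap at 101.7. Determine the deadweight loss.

11175.94

In inverse form: demand P = 232.25 − 0.08Q, supply P = 100.6 + 0.001Q.
Competitive equilibrium: 232.25 − 0.08Q = 100.6 + 0.001Q → Q* = 1625.3086, P* = 102.2253.
At the ceiling P = 101.7, quantity supplied = (101.7 − 100.6)/0.001 = 1100.
Willingness to pay at Q' = 1100: 232.25 − 0.08·1100 = 144.25.
ΔQ = 1625.3086 − 1100 = 525.3086; wedge = 144.25 − 101.7 = 42.55.
Deadweight loss = ½ × 525.3086 × 42.55 = 11175.94.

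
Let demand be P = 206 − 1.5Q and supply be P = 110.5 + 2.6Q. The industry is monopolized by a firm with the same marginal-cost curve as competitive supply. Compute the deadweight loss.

Competitive equilibrium: 206 − 1.5Q = 110.5 + 2.6Q → Q* = 23.2927, P* = 171.061.
Marginal revenue: MR = 206 − 3Q. Set MR = MC: 206 − 3Q = 110.5 + 2.6Q → Q_m = 17.0536.
Price P_m = 206 − 1.5·17.0536 = 180.4196; MC(Q_m) = 110.5 + 2.6·17.0536 = 154.8394.
Competitive Q* = 23.2927, so ΔQ = 6.2391; wedge = 180.4196 − 154.8394 = 25.5802.
The triangle = ½ × 6.2391 × 25.5802 = 79.80.

79.80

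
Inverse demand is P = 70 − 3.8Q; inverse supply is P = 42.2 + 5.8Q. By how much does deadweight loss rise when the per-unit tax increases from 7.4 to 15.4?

Competitive equilibrium: 70 − 3.8Q = 42.2 + 5.8Q → Q* = 2.8958, P* = 58.9958.
For a per-unit tax t: ΔQ = t/9.6, so DWL = ½·t·(t/9.6) = t²/19.2.
At t = 7.4: DWL = 2.852. At t = 15.4: DWL = 12.352.
Increase = 12.352 − 2.852 = 9.50.

9.50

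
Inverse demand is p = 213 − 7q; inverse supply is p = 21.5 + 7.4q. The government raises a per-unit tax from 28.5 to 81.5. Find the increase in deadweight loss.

202.43

Competitive equilibrium: 213 − 7q = 21.5 + 7.4q → q* = 13.2986, p* = 119.9097.
For a per-unit tax t: Δq = t/14.4, so DWL = ½·t·(t/14.4) = t²/28.8.
At t = 28.5: DWL = 28.203. At t = 81.5: DWL = 230.634.
Increase = 230.634 − 28.203 = 202.43.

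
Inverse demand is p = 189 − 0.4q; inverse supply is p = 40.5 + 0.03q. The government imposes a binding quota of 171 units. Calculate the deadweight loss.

6535.47

Competitive equilibrium: 189 − 0.4q = 40.5 + 0.03q → q* = 345.34884, p* = 50.86047.
At q = 171: demand price = 189 − 0.4·171 = 120.6; supply price = 40.5 + 0.03·171 = 45.63.
Δq = 345.34884 − 171 = 174.34884; wedge = 120.6 − 45.63 = 74.97.
Deadweight loss = ½ × 174.34884 × 74.97 = 6535.47.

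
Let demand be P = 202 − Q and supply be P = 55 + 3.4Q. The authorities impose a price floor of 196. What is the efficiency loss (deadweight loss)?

Competitive equilibrium: 202 − Q = 55 + 3.4Q → Q* = 33.4091, P* = 168.5909.
At the floor P = 196, quantity demanded = (202 − 196)/1 = 6.
Sellers' marginal cost at Q' = 6: 55 + 3.4·6 = 75.4.
ΔQ = 33.4091 − 6 = 27.4091; wedge = 196 − 75.4 = 120.6.
Deadweight loss = ½ × 27.4091 × 120.6 = 1652.77.

1652.77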